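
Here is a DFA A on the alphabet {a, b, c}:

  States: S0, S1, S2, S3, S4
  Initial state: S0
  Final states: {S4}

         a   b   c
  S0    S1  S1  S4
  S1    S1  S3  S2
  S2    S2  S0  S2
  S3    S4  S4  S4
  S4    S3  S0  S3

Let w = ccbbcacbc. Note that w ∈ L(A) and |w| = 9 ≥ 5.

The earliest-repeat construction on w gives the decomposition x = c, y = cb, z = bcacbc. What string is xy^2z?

ccbcbbcacbc

xy^2z = c·cb·cb·bcacbc = ccbcbbcacbc.
Reading y = cb takes A from S4 back to S4, so after x·y·y the machine is still in S4, and z then leads to the accepting state S4. Hence ccbcbbcacbc ∈ L(A).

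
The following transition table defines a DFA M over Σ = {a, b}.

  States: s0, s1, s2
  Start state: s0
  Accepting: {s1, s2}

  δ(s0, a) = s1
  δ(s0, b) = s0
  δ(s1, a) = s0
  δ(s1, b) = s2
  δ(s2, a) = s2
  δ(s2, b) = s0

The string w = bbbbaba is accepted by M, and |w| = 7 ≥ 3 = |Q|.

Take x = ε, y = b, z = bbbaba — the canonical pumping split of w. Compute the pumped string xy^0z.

xy⁰z = xz = ε·bbbaba = bbbaba.
Reading y = b takes M from s0 back to s0, so after x the machine is still in s0, and z then leads to the accepting state s2. Hence bbbaba ∈ L(M).

bbbaba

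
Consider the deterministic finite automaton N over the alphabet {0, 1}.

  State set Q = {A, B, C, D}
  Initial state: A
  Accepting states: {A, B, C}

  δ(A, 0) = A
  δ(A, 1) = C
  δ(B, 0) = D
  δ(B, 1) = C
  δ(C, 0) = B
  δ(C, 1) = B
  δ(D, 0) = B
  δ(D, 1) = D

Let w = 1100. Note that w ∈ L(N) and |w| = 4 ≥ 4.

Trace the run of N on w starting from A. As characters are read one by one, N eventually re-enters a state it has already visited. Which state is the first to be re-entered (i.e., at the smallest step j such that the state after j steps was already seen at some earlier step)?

Run of N on w = 1 1 0 0:
  step 0: A  (start)
  step 1: C  (read 1: A→C)
  step 2: B  (read 1: C→B)
  step 3: D  (read 0: B→D)
  step 4: B  (read 0: D→B)   ← first repeat (B seen earlier)

The earliest repeat is at step j = 4: N is in B, which it already visited at step i = 2.
Pumping length from the standard proof: p = 4 (the number of states). The repeated state found above gives |xy| = j ≤ 4 and |y| = j − i ≥ 1.

B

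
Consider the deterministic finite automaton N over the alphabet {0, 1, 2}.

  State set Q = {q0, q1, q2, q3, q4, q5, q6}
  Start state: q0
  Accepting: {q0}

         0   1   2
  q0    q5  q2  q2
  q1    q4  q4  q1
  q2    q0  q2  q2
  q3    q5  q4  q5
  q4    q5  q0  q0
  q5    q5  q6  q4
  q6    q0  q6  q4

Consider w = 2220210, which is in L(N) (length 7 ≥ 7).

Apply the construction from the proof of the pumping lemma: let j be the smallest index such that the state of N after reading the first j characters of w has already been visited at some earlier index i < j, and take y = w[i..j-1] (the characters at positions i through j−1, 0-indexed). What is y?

Run of N on w = 2 2 2 0 2 1 0:
  step 0: q0  (start)
  step 1: q2  (read 2: q0→q2)
  step 2: q2  (read 2: q2→q2)   ← first repeat (q2 seen earlier)
  step 3: q2  (read 2: q2→q2)
  step 4: q0  (read 0: q2→q0)
  step 5: q2  (read 2: q0→q2)
  step 6: q2  (read 1: q2→q2)
  step 7: q0  (read 0: q2→q0)

So i = 1, j = 2, giving x = w[0:1] = 2, y = w[1:2] = 2, z = w[2:7] = 20210.
Check: |xy| = 2 ≤ 7 and |y| = 1 ≥ 1. Reading y takes N from q2 back to q2, so every xyⁱz is accepted.
With |Q| = 7, pigeonhole forces a state repeat no later than step 7; the substring read between the first and second visits to that state can be pumped.

2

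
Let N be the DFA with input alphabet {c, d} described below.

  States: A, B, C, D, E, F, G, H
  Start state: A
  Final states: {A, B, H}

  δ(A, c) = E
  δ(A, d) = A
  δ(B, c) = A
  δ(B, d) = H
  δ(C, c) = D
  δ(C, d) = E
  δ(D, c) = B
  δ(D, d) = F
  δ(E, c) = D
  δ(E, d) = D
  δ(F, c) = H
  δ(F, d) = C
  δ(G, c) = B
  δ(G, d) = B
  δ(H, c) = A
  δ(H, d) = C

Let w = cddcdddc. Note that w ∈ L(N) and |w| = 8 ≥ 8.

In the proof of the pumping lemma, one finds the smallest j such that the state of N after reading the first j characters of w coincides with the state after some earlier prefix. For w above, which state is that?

Run of N on w = c d d c d d d c:
  step 0: A  (start)
  step 1: E  (read c: A→E)
  step 2: D  (read d: E→D)
  step 3: F  (read d: D→F)
  step 4: H  (read c: F→H)
  step 5: C  (read d: H→C)
  step 6: E  (read d: C→E)   ← first repeat (E seen earlier)
  step 7: D  (read d: E→D)
  step 8: B  (read c: D→B)

The earliest repeat is at step j = 6: N is in E, which it already visited at step i = 1.

E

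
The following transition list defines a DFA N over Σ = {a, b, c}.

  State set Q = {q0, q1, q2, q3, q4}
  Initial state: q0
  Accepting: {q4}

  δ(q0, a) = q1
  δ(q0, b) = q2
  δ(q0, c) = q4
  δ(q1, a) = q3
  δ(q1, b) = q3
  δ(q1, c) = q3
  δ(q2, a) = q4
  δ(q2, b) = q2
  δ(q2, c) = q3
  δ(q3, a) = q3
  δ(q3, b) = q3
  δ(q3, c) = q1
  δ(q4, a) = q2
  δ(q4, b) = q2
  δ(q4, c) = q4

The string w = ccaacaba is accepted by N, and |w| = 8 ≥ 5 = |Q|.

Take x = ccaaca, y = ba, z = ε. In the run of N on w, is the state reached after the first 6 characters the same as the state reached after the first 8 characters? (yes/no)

no

State sequence: q0 -c-> q4 -c-> q4 -a-> q2 -a-> q4 -c-> q4 -a-> q2 -b-> q2 -a-> q4

After x (step 6): q2. After xy (step 8): q4.
They differ (q2 ≠ q4), so y is not a cycle from the state after x; this split is not the one the pumping-lemma construction produces, and pumping y need not keep the string in L(N).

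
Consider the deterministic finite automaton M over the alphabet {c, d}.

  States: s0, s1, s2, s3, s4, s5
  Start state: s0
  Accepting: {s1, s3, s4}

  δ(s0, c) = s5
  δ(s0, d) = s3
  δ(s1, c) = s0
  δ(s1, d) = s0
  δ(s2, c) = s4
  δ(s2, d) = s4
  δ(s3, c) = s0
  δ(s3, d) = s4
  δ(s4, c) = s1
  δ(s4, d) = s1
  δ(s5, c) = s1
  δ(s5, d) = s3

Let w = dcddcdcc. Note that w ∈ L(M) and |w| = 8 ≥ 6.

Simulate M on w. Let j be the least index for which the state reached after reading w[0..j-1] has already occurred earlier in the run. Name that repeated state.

Run of M on w = d c d d c d c c:
  step 0: s0  (start)
  step 1: s3  (read d: s0→s3)
  step 2: s0  (read c: s3→s0)   ← first repeat (s0 seen earlier)
  step 3: s3  (read d: s0→s3)
  step 4: s4  (read d: s3→s4)
  step 5: s1  (read c: s4→s1)
  step 6: s0  (read d: s1→s0)
  step 7: s5  (read c: s0→s5)
  step 8: s1  (read c: s5→s1)

The earliest repeat is at step j = 2: M is in s0, which it already visited at step i = 0.
The DFA has 6 states, so the proof of the pumping lemma guarantees a repeated state among the first 6+1 visited; the segment between the two visits is the pumpable y.

s0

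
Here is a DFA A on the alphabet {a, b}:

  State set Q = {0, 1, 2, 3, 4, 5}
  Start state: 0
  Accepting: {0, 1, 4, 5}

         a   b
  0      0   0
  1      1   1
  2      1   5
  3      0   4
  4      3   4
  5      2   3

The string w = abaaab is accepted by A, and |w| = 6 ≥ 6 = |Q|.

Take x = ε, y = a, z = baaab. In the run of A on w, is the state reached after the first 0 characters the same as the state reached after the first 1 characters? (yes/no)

State sequence: 0 -a-> 0

After x (step 0): 0. After xy (step 1): 0.
They match, so y = a drives A around a cycle from 0 back to itself; pumping y any number of times keeps A in 0 before reading z, and xyⁱz ∈ L(A) for every i ≥ 0.

yes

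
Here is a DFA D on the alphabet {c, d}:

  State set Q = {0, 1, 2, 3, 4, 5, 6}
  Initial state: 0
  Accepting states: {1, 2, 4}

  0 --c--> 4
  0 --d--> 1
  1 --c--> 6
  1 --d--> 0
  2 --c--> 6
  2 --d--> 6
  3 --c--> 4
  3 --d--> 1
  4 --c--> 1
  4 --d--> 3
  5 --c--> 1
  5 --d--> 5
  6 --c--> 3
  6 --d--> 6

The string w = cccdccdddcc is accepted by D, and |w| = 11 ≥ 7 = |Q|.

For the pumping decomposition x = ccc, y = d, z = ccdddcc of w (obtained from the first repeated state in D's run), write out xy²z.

cccddccdddcc

xy^2z = ccc·d·d·ccdddcc = cccddccdddcc.
Reading y = d takes D from 6 back to 6, so after x·y·y the machine is still in 6, and z then leads to the accepting state 1. Hence cccddccdddcc ∈ L(D).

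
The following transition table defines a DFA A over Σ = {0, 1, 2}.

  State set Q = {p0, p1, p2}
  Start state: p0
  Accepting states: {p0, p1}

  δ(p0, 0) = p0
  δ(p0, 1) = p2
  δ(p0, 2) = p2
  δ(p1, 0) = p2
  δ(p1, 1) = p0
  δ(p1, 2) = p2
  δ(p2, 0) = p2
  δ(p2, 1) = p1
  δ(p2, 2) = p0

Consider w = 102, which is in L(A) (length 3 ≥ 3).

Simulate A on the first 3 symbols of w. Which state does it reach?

p0

Run of A on the first 3 characters of w = 1 0 2:
  step 0: p0  (start)
  step 1: p2  (read 1: p0→p2)
  step 2: p2  (read 0: p2→p2)
  step 3: p0  (read 2: p2→p0)

After reading 3 characters, A is in state p0.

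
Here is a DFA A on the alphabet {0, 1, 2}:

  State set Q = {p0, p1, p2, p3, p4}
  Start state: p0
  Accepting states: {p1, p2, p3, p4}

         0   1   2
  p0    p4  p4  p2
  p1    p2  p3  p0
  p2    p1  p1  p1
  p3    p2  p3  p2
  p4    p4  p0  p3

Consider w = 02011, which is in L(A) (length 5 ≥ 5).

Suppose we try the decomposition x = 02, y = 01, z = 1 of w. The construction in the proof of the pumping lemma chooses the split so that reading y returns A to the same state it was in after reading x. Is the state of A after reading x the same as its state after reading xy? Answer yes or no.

no

State sequence: p0 -0-> p4 -2-> p3 -0-> p2 -1-> p1

After x (step 2): p3. After xy (step 4): p1.
They differ (p3 ≠ p1), so y is not a cycle from the state after x; this split is not the one the pumping-lemma construction produces, and pumping y need not keep the string in L(A).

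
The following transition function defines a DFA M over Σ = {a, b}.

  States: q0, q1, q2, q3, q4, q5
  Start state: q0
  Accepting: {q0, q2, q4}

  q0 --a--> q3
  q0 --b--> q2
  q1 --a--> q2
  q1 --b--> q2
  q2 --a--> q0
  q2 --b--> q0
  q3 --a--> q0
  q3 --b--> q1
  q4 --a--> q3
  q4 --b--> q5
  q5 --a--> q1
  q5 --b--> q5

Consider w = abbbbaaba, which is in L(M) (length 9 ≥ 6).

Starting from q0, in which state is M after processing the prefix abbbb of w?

Run of M on the first 5 characters of w = a b b b b:
  step 0: q0  (start)
  step 1: q3  (read a: q0→q3)
  step 2: q1  (read b: q3→q1)
  step 3: q2  (read b: q1→q2)
  step 4: q0  (read b: q2→q0)
  step 5: q2  (read b: q0→q2)

After reading 5 characters, M is in state q2.
(This kind of state-tracing is the core of the pumping-lemma construction: with 6 states, pigeonhole forces a repeat within the first 6 steps.)

q2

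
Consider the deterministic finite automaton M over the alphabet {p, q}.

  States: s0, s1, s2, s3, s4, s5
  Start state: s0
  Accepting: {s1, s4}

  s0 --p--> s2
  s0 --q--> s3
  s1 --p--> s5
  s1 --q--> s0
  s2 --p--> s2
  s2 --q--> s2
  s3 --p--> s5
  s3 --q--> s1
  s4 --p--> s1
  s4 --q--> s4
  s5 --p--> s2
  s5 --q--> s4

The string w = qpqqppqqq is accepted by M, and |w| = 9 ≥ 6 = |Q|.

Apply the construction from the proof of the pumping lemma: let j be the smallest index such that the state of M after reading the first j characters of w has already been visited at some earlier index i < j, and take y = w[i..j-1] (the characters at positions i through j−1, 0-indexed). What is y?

q

State sequence: s0 -q-> s3 -p-> s5 -q-> s4 -q-> s4 -p-> s1 -p-> s5 -q-> s4 -q-> s4 -q-> s4
First repeat at step 4: s4 was already visited.

So i = 3, j = 4, giving x = w[0:3] = qpq, y = w[3:4] = q, z = w[4:9] = ppqqq.
Check: |xy| = 4 ≤ 6 and |y| = 1 ≥ 1. Reading y takes M from s4 back to s4, so every xyⁱz is accepted.
Pumping length from the standard proof: p = 6 (the number of states). The repeated state found above gives |xy| = j ≤ 6 and |y| = j − i ≥ 1.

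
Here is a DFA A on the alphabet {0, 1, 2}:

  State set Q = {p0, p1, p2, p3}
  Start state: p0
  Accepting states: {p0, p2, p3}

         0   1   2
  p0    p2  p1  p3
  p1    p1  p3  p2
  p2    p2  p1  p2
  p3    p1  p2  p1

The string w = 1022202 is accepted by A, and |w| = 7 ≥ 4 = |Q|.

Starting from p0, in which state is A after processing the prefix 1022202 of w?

Run of A on the first 7 characters of w = 1 0 2 2 2 0 2:
  step 0: p0  (start)
  step 1: p1  (read 1: p0→p1)
  step 2: p1  (read 0: p1→p1)
  step 3: p2  (read 2: p1→p2)
  step 4: p2  (read 2: p2→p2)
  step 5: p2  (read 2: p2→p2)
  step 6: p2  (read 0: p2→p2)
  step 7: p2  (read 2: p2→p2)

After reading 7 characters, A is in state p2.
(This kind of state-tracing is the core of the pumping-lemma construction: with 4 states, pigeonhole forces a repeat within the first 4 steps.)

p2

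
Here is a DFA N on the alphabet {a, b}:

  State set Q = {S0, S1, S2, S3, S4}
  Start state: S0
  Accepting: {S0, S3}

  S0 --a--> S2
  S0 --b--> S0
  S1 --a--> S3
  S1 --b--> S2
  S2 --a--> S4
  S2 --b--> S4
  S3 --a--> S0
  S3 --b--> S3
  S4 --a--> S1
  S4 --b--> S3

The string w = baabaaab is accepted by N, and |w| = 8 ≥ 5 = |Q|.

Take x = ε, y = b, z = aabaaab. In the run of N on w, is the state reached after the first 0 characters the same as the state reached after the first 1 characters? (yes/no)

Run of N on the first 1 characters of w = b:
  step 0: S0  (start)
  step 1: S0  (read b: S0→S0)

After x (step 0): S0. After xy (step 1): S0.
They match, so y = b drives N around a cycle from S0 back to itself; pumping y any number of times keeps N in S0 before reading z, and xyⁱz ∈ L(N) for every i ≥ 0.

yes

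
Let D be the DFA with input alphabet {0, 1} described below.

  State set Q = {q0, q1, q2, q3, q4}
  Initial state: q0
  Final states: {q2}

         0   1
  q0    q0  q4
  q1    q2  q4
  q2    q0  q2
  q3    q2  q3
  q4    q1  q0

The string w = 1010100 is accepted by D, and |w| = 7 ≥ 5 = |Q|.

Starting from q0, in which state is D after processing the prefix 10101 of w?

Run of D on the first 5 characters of w = 1 0 1 0 1:
  step 0: q0  (start)
  step 1: q4  (read 1: q0→q4)
  step 2: q1  (read 0: q4→q1)
  step 3: q4  (read 1: q1→q4)
  step 4: q1  (read 0: q4→q1)
  step 5: q4  (read 1: q1→q4)

After reading 5 characters, D is in state q4.
(This kind of state-tracing is the core of the pumping-lemma construction: with 5 states, pigeonhole forces a repeat within the first 5 steps.)

q4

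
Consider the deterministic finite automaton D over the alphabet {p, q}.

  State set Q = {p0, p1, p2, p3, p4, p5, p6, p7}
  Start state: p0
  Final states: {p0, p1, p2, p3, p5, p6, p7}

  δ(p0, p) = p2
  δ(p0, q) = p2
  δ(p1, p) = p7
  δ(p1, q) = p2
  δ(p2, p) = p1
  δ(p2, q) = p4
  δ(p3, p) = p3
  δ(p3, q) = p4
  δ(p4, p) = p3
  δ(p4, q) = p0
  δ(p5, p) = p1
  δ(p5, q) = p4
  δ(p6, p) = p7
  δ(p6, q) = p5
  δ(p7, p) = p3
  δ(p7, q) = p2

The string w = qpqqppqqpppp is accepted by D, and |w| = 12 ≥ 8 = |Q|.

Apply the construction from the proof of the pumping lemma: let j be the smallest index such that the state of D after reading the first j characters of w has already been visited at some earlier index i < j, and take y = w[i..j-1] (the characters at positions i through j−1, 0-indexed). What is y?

State sequence: p0 -q-> p2 -p-> p1 -q-> p2 -q-> p4 -p-> p3 -p-> p3 -q-> p4 -q-> p0 -p-> p2 -p-> p1 -p-> p7 -p-> p3
First repeat at step 3: p2 was already visited.

So i = 1, j = 3, giving x = w[0:1] = q, y = w[1:3] = pq, z = w[3:12] = qppqqpppp.
Check: |xy| = 3 ≤ 8 and |y| = 2 ≥ 1. Reading y takes D from p2 back to p2, so every xyⁱz is accepted.
Since D has 8 states, any run of length ≥ 8 visits 8+1 states, so by pigeonhole some state repeats within the first 8 steps — that repeat gives the pumpable loop.

pq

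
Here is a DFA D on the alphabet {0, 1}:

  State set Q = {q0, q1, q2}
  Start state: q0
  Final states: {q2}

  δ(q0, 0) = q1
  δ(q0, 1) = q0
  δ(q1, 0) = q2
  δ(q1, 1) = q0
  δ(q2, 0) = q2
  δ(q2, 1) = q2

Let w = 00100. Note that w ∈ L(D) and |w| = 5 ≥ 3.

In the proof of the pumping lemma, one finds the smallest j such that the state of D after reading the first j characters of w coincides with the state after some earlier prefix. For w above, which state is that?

q2

Run of D on w = 0 0 1 0 0:
  step 0: q0  (start)
  step 1: q1  (read 0: q0→q1)
  step 2: q2  (read 0: q1→q2)
  step 3: q2  (read 1: q2→q2)   ← first repeat (q2 seen earlier)
  step 4: q2  (read 0: q2→q2)
  step 5: q2  (read 0: q2→q2)

The earliest repeat is at step j = 3: D is in q2, which it already visited at step i = 2.
Since D has 3 states, any run of length ≥ 3 visits 3+1 states, so by pigeonhole some state repeats within the first 3 steps — that repeat gives the pumpable loop.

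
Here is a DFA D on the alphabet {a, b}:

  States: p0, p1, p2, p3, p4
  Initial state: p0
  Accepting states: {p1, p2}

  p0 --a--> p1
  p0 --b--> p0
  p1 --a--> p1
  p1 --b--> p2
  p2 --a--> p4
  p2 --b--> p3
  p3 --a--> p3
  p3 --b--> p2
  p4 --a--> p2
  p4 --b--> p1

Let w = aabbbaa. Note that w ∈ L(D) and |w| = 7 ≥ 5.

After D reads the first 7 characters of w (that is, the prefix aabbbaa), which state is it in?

p2

State sequence: p0 -a-> p1 -a-> p1 -b-> p2 -b-> p3 -b-> p2 -a-> p4 -a-> p2

After reading 7 characters, D is in state p2.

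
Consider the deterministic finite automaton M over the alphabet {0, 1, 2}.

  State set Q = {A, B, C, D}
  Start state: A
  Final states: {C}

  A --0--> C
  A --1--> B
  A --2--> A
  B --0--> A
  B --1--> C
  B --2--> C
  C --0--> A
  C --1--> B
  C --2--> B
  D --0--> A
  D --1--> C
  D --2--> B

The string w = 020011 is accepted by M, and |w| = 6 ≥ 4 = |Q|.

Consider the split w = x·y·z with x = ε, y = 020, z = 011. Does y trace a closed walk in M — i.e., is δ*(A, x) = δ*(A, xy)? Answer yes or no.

Run of M on the first 3 characters of w = 0 2 0:
  step 0: A  (start)
  step 1: C  (read 0: A→C)
  step 2: B  (read 2: C→B)
  step 3: A  (read 0: B→A)

After x (step 0): A. After xy (step 3): A.
They match, so y = 020 drives M around a cycle from A back to itself; pumping y any number of times keeps M in A before reading z, and xyⁱz ∈ L(M) for every i ≥ 0.

yes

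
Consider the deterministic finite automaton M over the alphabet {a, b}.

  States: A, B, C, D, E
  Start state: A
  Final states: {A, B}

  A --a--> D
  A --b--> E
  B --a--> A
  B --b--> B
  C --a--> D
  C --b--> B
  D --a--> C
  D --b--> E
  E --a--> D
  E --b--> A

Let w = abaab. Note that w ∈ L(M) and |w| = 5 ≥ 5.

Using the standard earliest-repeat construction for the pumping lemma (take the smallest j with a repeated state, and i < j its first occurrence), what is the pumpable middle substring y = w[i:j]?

State sequence: A -a-> D -b-> E -a-> D -a-> C -b-> B
First repeat at step 3: D was already visited.

So i = 1, j = 3, giving x = w[0:1] = a, y = w[1:3] = ba, z = w[3:5] = ab.
Check: |xy| = 3 ≤ 5 and |y| = 2 ≥ 1. Reading y takes M from D back to D, so every xyⁱz is accepted.
With |Q| = 5, pigeonhole forces a state repeat no later than step 5; the substring read between the first and second visits to that state can be pumped.

ba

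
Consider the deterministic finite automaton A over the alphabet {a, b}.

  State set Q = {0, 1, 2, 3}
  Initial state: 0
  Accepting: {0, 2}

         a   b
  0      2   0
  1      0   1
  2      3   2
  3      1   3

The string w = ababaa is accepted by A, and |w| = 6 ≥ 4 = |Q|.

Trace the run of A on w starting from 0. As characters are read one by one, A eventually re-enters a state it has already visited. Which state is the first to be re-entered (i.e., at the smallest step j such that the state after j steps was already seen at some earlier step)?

State sequence: 0 -a-> 2 -b-> 2 -a-> 3 -b-> 3 -a-> 1 -a-> 0
First repeat at step 2: 2 was already visited.

The earliest repeat is at step j = 2: A is in 2, which it already visited at step i = 1.
Pumping length from the standard proof: p = 4 (the number of states). The repeated state found above gives |xy| = j ≤ 4 and |y| = j − i ≥ 1.

2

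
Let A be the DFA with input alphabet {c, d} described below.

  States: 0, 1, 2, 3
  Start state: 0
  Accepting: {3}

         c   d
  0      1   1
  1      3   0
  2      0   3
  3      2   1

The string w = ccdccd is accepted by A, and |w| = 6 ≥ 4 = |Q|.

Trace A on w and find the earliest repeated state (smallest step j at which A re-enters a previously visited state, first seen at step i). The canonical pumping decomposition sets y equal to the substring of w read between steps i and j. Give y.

State sequence: 0 -c-> 1 -c-> 3 -d-> 1 -c-> 3 -c-> 2 -d-> 3
First repeat at step 3: 1 was already visited.

So i = 1, j = 3, giving x = w[0:1] = c, y = w[1:3] = cd, z = w[3:6] = ccd.
Check: |xy| = 3 ≤ 4 and |y| = 2 ≥ 1. Reading y takes A from 1 back to 1, so every xyⁱz is accepted.

cd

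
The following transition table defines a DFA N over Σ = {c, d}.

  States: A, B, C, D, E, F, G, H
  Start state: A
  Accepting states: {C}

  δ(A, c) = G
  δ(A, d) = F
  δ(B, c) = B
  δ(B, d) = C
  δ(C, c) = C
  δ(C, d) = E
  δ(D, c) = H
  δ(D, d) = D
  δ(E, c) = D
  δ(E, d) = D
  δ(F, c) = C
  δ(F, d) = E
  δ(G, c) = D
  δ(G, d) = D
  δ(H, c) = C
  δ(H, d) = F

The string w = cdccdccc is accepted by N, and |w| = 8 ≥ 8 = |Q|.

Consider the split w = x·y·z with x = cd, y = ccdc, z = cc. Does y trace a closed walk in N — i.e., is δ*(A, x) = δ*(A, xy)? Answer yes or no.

State sequence: A -c-> G -d-> D -c-> H -c-> C -d-> E -c-> D

After x (step 2): D. After xy (step 6): D.
They match, so y = ccdc drives N around a cycle from D back to itself; pumping y any number of times keeps N in D before reading z, and xyⁱz ∈ L(N) for every i ≥ 0.

yes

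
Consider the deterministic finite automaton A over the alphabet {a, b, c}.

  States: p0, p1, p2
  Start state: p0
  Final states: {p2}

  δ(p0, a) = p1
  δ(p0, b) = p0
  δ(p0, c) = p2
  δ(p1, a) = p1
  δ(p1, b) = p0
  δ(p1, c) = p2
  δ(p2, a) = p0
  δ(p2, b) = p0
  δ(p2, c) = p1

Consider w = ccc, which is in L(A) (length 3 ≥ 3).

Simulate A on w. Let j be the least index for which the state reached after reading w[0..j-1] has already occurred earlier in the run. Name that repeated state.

p2

State sequence: p0 -c-> p2 -c-> p1 -c-> p2
First repeat at step 3: p2 was already visited.

The earliest repeat is at step j = 3: A is in p2, which it already visited at step i = 1.
Since A has 3 states, any run of length ≥ 3 visits 3+1 states, so by pigeonhole some state repeats within the first 3 steps — that repeat gives the pumpable loop.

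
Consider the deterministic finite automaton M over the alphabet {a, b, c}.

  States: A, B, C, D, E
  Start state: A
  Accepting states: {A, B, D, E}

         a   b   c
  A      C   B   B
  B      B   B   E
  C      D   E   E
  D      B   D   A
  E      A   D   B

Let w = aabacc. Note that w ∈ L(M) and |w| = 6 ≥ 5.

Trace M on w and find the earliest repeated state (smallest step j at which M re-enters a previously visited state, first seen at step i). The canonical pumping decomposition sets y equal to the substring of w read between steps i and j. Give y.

State sequence: A -a-> C -a-> D -b-> D -a-> B -c-> E -c-> B
First repeat at step 3: D was already visited.

So i = 2, j = 3, giving x = w[0:2] = aa, y = w[2:3] = b, z = w[3:6] = acc.
Check: |xy| = 3 ≤ 5 and |y| = 1 ≥ 1. Reading y takes M from D back to D, so every xyⁱz is accepted.
The DFA has 5 states, so the proof of the pumping lemma guarantees a repeated state among the first 5+1 visited; the segment between the two visits is the pumpable y.

b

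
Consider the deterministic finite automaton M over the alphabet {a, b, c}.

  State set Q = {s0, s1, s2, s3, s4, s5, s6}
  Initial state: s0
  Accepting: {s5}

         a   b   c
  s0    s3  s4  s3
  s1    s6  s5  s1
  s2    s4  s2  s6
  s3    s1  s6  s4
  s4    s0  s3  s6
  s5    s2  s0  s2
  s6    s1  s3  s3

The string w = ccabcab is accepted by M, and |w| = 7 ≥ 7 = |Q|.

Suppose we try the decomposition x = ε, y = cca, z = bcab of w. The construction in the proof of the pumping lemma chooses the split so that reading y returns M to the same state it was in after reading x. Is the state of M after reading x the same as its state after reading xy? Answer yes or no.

yes

Run of M on the first 3 characters of w = c c a:
  step 0: s0  (start)
  step 1: s3  (read c: s0→s3)
  step 2: s4  (read c: s3→s4)
  step 3: s0  (read a: s4→s0)

After x (step 0): s0. After xy (step 3): s0.
They match, so y = cca drives M around a cycle from s0 back to itself; pumping y any number of times keeps M in s0 before reading z, and xyⁱz ∈ L(M) for every i ≥ 0.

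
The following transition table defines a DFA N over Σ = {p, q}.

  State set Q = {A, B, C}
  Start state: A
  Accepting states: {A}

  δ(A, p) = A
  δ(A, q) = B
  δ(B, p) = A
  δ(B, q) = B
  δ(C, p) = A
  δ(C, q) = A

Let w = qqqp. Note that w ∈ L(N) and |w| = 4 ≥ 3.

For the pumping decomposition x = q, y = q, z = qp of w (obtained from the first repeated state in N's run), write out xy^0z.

qqp

xy⁰z = xz = q·qp = qqp.
Reading y = q takes N from B back to B, so after x the machine is still in B, and z then leads to the accepting state A. Hence qqp ∈ L(N).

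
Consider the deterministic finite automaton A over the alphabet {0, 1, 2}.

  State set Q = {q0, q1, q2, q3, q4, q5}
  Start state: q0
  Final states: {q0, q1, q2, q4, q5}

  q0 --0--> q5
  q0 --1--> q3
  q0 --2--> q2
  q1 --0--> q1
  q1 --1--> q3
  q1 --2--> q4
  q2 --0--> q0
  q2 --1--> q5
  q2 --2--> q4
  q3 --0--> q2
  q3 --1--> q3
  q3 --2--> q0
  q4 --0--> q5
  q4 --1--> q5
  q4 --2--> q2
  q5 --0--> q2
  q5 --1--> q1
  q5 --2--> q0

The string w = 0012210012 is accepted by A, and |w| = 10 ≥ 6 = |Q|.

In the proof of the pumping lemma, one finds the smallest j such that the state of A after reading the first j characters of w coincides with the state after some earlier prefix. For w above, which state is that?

q5

State sequence: q0 -0-> q5 -0-> q2 -1-> q5 -2-> q0 -2-> q2 -1-> q5 -0-> q2 -0-> q0 -1-> q3 -2-> q0
First repeat at step 3: q5 was already visited.

The earliest repeat is at step j = 3: A is in q5, which it already visited at step i = 1.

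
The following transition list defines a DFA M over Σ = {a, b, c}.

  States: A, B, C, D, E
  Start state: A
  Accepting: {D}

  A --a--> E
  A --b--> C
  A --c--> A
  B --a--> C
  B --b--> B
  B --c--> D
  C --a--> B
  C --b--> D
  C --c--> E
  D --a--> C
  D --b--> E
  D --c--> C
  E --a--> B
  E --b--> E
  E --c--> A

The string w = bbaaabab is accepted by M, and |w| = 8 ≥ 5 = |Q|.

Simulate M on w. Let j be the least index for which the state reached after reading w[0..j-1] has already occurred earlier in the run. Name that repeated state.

State sequence: A -b-> C -b-> D -a-> C -a-> B -a-> C -b-> D -a-> C -b-> D
First repeat at step 3: C was already visited.

The earliest repeat is at step j = 3: M is in C, which it already visited at step i = 1.

C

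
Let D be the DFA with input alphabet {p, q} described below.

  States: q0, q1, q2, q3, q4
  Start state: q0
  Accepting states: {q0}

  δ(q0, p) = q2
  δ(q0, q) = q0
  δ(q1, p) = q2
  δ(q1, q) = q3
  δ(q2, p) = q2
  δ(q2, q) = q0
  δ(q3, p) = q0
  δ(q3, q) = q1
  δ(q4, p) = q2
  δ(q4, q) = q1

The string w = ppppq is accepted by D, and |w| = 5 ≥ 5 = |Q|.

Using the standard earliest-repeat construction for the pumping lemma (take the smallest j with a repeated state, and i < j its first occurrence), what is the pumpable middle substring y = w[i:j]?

p

Run of D on w = p p p p q:
  step 0: q0  (start)
  step 1: q2  (read p: q0→q2)
  step 2: q2  (read p: q2→q2)   ← first repeat (q2 seen earlier)
  step 3: q2  (read p: q2→q2)
  step 4: q2  (read p: q2→q2)
  step 5: q0  (read q: q2→q0)

So i = 1, j = 2, giving x = w[0:1] = p, y = w[1:2] = p, z = w[2:5] = ppq.
Check: |xy| = 2 ≤ 5 and |y| = 1 ≥ 1. Reading y takes D from q2 back to q2, so every xyⁱz is accepted.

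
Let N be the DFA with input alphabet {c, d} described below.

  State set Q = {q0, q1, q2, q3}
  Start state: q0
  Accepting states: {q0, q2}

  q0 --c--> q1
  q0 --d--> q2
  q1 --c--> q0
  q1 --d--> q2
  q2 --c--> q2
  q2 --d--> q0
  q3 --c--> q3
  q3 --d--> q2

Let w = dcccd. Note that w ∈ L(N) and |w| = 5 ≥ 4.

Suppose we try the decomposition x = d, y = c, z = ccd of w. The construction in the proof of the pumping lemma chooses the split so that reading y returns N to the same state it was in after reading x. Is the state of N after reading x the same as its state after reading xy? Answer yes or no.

State sequence: q0 -d-> q2 -c-> q2

After x (step 1): q2. After xy (step 2): q2.
They match, so y = c drives N around a cycle from q2 back to itself; pumping y any number of times keeps N in q2 before reading z, and xyⁱz ∈ L(N) for every i ≥ 0.

yes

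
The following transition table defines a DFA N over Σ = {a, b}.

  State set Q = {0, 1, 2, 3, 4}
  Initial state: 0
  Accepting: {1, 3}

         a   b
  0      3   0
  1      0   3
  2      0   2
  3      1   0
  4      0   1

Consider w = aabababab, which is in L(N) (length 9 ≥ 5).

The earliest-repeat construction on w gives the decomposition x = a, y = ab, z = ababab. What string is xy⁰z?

xy⁰z = xz = a·ababab = aababab.
Reading y = ab takes N from 3 back to 3, so after x the machine is still in 3, and z then leads to the accepting state 3. Hence aababab ∈ L(N).

aababab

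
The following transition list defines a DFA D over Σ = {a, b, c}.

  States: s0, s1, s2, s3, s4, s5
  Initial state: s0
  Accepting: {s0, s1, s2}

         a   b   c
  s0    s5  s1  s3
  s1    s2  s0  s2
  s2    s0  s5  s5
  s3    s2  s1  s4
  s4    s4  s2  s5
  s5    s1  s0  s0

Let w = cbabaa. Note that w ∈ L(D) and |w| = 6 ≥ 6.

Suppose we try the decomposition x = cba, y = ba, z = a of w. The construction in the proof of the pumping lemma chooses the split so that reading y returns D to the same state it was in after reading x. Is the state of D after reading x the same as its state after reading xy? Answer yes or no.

State sequence: s0 -c-> s3 -b-> s1 -a-> s2 -b-> s5 -a-> s1

After x (step 3): s2. After xy (step 5): s1.
They differ (s2 ≠ s1), so y is not a cycle from the state after x; this split is not the one the pumping-lemma construction produces, and pumping y need not keep the string in L(D).

no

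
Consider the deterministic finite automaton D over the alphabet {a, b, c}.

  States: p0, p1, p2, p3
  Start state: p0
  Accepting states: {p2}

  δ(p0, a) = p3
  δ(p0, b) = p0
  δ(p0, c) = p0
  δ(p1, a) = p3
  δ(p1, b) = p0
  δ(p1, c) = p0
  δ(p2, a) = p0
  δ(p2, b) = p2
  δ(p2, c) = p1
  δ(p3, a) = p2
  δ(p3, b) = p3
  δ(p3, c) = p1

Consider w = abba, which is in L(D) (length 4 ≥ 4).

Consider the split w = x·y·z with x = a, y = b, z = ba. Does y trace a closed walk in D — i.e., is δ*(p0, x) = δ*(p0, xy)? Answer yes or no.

State sequence: p0 -a-> p3 -b-> p3

After x (step 1): p3. After xy (step 2): p3.
They match, so y = b drives D around a cycle from p3 back to itself; pumping y any number of times keeps D in p3 before reading z, and xyⁱz ∈ L(D) for every i ≥ 0.

yes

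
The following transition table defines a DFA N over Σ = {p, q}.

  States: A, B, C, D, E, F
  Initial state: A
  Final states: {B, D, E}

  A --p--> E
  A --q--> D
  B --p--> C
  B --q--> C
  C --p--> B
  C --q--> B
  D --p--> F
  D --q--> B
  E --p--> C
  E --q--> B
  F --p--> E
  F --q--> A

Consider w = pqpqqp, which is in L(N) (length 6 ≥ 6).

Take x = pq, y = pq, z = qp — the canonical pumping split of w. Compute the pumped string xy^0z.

pqqp

xy⁰z = xz = pq·qp = pqqp.
Reading y = pq takes N from B back to B, so after x the machine is still in B, and z then leads to the accepting state B. Hence pqqp ∈ L(N).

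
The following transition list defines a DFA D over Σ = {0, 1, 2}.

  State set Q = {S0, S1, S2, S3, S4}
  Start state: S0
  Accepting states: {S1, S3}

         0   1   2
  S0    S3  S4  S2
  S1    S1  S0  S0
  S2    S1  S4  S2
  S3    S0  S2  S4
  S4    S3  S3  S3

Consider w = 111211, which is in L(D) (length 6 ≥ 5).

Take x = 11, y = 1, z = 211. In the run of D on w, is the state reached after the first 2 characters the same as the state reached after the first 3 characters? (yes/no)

no

State sequence: S0 -1-> S4 -1-> S3 -1-> S2

After x (step 2): S3. After xy (step 3): S2.
They differ (S3 ≠ S2), so y is not a cycle from the state after x; this split is not the one the pumping-lemma construction produces, and pumping y need not keep the string in L(D).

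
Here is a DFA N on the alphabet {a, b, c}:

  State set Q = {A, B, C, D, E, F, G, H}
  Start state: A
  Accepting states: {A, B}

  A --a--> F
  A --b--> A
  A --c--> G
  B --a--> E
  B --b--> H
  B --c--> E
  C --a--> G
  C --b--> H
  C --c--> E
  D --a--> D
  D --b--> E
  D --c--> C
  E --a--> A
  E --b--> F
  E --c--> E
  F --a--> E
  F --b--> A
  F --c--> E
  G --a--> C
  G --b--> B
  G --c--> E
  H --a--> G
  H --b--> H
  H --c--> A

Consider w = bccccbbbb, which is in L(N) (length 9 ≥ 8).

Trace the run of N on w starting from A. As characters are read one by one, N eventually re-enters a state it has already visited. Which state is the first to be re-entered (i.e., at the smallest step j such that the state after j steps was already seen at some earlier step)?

Run of N on w = b c c c c b b b b:
  step 0: A  (start)
  step 1: A  (read b: A→A)   ← first repeat (A seen earlier)
  step 2: G  (read c: A→G)
  step 3: E  (read c: G→E)
  step 4: E  (read c: E→E)
  step 5: E  (read c: E→E)
  step 6: F  (read b: E→F)
  step 7: A  (read b: F→A)
  step 8: A  (read b: A→A)
  step 9: A  (read b: A→A)

The earliest repeat is at step j = 1: N is in A, which it already visited at step i = 0.
With |Q| = 8, pigeonhole forces a state repeat no later than step 8; the substring read between the first and second visits to that state can be pumped.

A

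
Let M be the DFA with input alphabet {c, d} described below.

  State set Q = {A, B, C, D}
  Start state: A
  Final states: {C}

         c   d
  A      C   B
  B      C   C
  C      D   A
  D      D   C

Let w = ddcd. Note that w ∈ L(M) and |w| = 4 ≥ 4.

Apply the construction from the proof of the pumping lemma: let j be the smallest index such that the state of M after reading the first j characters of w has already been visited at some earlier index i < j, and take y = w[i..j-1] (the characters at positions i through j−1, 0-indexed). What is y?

State sequence: A -d-> B -d-> C -c-> D -d-> C
First repeat at step 4: C was already visited.

So i = 2, j = 4, giving x = w[0:2] = dd, y = w[2:4] = cd, z = w[4:4] = ε.
Check: |xy| = 4 ≤ 4 and |y| = 2 ≥ 1. Reading y takes M from C back to C, so every xyⁱz is accepted.

cd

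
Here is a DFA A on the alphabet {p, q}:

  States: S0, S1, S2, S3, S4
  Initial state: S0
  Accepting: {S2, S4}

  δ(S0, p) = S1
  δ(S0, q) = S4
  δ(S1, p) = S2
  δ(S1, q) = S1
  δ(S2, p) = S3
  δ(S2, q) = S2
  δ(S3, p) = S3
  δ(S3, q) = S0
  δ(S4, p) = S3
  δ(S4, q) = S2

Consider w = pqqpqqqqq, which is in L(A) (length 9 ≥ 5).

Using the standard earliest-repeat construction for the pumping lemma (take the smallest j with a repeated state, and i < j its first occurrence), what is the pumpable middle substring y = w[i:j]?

State sequence: S0 -p-> S1 -q-> S1 -q-> S1 -p-> S2 -q-> S2 -q-> S2 -q-> S2 -q-> S2 -q-> S2
First repeat at step 2: S1 was already visited.

So i = 1, j = 2, giving x = w[0:1] = p, y = w[1:2] = q, z = w[2:9] = qpqqqqq.
Check: |xy| = 2 ≤ 5 and |y| = 1 ≥ 1. Reading y takes A from S1 back to S1, so every xyⁱz is accepted.
Pumping length from the standard proof: p = 5 (the number of states). The repeated state found above gives |xy| = j ≤ 5 and |y| = j − i ≥ 1.

q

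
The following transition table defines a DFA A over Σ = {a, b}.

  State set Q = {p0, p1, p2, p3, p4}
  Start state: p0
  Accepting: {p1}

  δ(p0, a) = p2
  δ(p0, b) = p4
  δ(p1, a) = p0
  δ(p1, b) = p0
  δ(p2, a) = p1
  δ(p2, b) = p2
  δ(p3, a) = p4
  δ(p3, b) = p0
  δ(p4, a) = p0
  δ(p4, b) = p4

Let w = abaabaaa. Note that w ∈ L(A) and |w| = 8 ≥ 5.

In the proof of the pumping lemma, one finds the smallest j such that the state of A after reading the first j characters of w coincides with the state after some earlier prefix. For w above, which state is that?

Run of A on w = a b a a b a a a:
  step 0: p0  (start)
  step 1: p2  (read a: p0→p2)
  step 2: p2  (read b: p2→p2)   ← first repeat (p2 seen earlier)
  step 3: p1  (read a: p2→p1)
  step 4: p0  (read a: p1→p0)
  step 5: p4  (read b: p0→p4)
  step 6: p0  (read a: p4→p0)
  step 7: p2  (read a: p0→p2)
  step 8: p1  (read a: p2→p1)

The earliest repeat is at step j = 2: A is in p2, which it already visited at step i = 1.
Pumping length from the standard proof: p = 5 (the number of states). The repeated state found above gives |xy| = j ≤ 5 and |y| = j − i ≥ 1.

p2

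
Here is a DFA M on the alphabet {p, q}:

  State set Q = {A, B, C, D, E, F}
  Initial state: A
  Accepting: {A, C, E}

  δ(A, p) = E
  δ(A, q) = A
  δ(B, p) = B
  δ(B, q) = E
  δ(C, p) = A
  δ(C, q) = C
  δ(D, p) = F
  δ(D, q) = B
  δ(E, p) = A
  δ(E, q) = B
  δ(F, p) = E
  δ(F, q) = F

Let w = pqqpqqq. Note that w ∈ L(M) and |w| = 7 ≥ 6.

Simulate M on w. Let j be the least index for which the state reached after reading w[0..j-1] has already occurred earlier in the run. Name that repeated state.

E

State sequence: A -p-> E -q-> B -q-> E -p-> A -q-> A -q-> A -q-> A
First repeat at step 3: E was already visited.

The earliest repeat is at step j = 3: M is in E, which it already visited at step i = 1.
The DFA has 6 states, so the proof of the pumping lemma guarantees a repeated state among the first 6+1 visited; the segment between the two visits is the pumpable y.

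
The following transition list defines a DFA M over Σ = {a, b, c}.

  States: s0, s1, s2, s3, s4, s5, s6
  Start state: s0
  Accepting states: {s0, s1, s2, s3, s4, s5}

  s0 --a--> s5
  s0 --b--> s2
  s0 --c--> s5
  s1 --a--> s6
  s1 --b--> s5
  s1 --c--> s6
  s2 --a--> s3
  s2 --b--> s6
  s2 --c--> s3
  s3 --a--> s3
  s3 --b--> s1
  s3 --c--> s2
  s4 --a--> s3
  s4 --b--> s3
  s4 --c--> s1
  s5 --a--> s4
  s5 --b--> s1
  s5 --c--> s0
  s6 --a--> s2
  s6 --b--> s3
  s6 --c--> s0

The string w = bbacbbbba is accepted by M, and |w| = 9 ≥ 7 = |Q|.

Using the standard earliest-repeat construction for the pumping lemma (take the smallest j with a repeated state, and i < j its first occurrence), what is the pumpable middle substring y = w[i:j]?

State sequence: s0 -b-> s2 -b-> s6 -a-> s2 -c-> s3 -b-> s1 -b-> s5 -b-> s1 -b-> s5 -a-> s4
First repeat at step 3: s2 was already visited.

So i = 1, j = 3, giving x = w[0:1] = b, y = w[1:3] = ba, z = w[3:9] = cbbbba.
Check: |xy| = 3 ≤ 7 and |y| = 2 ≥ 1. Reading y takes M from s2 back to s2, so every xyⁱz is accepted.

ba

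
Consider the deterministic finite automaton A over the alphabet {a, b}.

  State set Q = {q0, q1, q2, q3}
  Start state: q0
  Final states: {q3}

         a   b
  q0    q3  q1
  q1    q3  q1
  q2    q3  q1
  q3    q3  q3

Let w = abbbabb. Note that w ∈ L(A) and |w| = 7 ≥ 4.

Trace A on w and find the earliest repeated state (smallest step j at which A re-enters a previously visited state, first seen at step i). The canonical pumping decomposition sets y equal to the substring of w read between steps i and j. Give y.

b

State sequence: q0 -a-> q3 -b-> q3 -b-> q3 -b-> q3 -a-> q3 -b-> q3 -b-> q3
First repeat at step 2: q3 was already visited.

So i = 1, j = 2, giving x = w[0:1] = a, y = w[1:2] = b, z = w[2:7] = bbabb.
Check: |xy| = 2 ≤ 4 and |y| = 1 ≥ 1. Reading y takes A from q3 back to q3, so every xyⁱz is accepted.
Since A has 4 states, any run of length ≥ 4 visits 4+1 states, so by pigeonhole some state repeats within the first 4 steps — that repeat gives the pumpable loop.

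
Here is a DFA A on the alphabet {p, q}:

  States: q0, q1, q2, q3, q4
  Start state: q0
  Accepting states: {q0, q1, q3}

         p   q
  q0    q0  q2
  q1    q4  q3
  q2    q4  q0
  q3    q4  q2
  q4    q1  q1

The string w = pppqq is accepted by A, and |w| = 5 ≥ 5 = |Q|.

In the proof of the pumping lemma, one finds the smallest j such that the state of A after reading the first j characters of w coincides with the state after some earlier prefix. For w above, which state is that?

q0

Run of A on w = p p p q q:
  step 0: q0  (start)
  step 1: q0  (read p: q0→q0)   ← first repeat (q0 seen earlier)
  step 2: q0  (read p: q0→q0)
  step 3: q0  (read p: q0→q0)
  step 4: q2  (read q: q0→q2)
  step 5: q0  (read q: q2→q0)

The earliest repeat is at step j = 1: A is in q0, which it already visited at step i = 0.
With |Q| = 5, pigeonhole forces a state repeat no later than step 5; the substring read between the first and second visits to that state can be pumped.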